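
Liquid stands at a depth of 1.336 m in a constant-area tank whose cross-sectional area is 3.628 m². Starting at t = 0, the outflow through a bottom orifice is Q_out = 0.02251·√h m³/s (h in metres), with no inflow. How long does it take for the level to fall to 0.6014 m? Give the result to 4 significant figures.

122.6 s

With no inflow, A dh/dt = −0.02251 √h.
∫ h^(−1/2) dh = −(0.02251/A) ∫ dt, giving 2√h = 2√h₀ − (0.02251/A) t.
t = 2A(√h₀ − √h)/0.02251 = 2·3.628·(√1.336 − √0.6014)/0.02251
  = 7.25600 × (1.15585 − 0.775500) / 0.02251 = 122.606 s.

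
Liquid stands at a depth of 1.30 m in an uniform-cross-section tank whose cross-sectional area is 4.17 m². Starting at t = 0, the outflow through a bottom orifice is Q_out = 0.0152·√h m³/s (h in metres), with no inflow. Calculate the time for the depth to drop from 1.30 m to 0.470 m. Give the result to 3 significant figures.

249 s

Mass balance (ρ constant): A dh/dt = −0.0152 √h.
This is separable: 2 d(√h)/dt = −0.0152/A, so √h = √h₀ − (0.0152/(2A)) t.
t = 2A(√h₀ − √h)/0.0152 = 2·4.17·(√1.30 − √0.470)/0.0152
  = 8.3400 × (1.1402 − 0.68557) / 0.0152 = 249.44 s.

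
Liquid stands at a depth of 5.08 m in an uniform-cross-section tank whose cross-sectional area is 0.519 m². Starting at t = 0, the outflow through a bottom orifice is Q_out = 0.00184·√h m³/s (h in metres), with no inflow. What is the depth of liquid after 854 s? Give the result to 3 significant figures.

With no inflow, A dh/dt = −0.00184 √h.
Separate and integrate: 2(√h − √h₀) = −(0.00184/A) t.
√h = √5.08 − 0.00184·854/(2·0.519) = 2.2539 − 1.5138 = 0.74005.
h = 0.74005² = 0.54768 m.

0.548 m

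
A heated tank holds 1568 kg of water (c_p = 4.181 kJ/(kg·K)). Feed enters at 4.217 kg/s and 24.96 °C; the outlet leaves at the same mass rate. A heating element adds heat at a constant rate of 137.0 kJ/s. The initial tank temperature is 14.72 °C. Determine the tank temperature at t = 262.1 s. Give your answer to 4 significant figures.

23.83 °C

M c_p dT/dt = ṁ c_p (T_in − T) + Q̇.
τ = M/ṁ = 371.828 s; T_ss = T_in + Q̇/(ṁ c_p) = 24.96 + 137.0/(4.217·4.181) = 32.7303 °C.
This is linear first-order; T(t) = T_ss + (T₀ − T_ss) e^(−t/τ).
T(262.1) = 32.7303 + (-18.0103)·e^(−262.1/371.828) = 32.7303 + (-18.0103)·0.494160 = 23.8303 °C.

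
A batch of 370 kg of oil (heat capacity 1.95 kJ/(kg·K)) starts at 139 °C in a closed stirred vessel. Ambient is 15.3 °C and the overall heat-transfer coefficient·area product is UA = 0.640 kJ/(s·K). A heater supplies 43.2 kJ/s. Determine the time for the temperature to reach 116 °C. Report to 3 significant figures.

M c_p dT/dt = −UA(T − T_amb) + Q̇.
τ = M c_p/UA = 1127.3 s; T_ss = T_amb + Q̇/UA = 15.3 + 43.2/0.640 = 82.800 °C.
T(t) = T_ss + (T₀ − T_ss)e^(−t/τ); set T = 116:
t = −τ ln[(T − T_ss)/(T₀ − T_ss)] = −1127.3 · ln(0.59075) = 593.40 s.

593 s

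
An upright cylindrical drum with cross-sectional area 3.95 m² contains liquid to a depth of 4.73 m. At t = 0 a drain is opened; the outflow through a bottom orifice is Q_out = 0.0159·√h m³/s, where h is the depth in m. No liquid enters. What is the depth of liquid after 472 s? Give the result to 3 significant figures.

Accumulation of liquid (constant cross-section A): A dh/dt = −0.0159 √h.
∫ h^(−1/2) dh = −(0.0159/A) ∫ dt, giving 2√h = 2√h₀ − (0.0159/A) t.
√h = √4.73 − 0.0159·472/(2·3.95) = 2.1749 − 0.94997 = 1.2249.
h = 1.2249² = 1.5003 m.

1.50 m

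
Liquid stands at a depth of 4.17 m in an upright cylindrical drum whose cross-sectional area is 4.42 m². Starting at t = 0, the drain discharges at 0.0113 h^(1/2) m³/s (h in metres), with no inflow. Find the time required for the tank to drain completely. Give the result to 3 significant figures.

1600 s

With no inflow, A dh/dt = −0.0113 √h.
∫ h^(−1/2) dh = −(0.0113/A) ∫ dt, giving 2√h = 2√h₀ − (0.0113/A) t.
Set h = 0: 2√h₀ = (0.0113/A) t_empty ⇒ t_empty = 2A√h₀/0.0113.
t_empty = 2·4.42·√4.17/0.0113 = 8.8400·2.0421/0.0113 = 1597.5 s.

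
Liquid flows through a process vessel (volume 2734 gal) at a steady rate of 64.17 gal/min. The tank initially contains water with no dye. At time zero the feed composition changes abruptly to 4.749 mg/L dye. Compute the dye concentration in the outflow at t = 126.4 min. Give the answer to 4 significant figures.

4.505 mg/L

Species balance on the tank: V dC/dt = Q(C_in − C).
So dC/dt = (C_in − C)/τ with τ = V/Q = 2734/64.17 = 42.6056 min.
C approaches C_in exponentially: C(t) = C_in + (C₀ − C_in) e^(−t/τ).
C(126.4) = 4.749 + (0 − 4.749)·e^(−126.4/42.6056) = 4.749 + (-4.74900)·0.0514704 = 4.50457 mg/L.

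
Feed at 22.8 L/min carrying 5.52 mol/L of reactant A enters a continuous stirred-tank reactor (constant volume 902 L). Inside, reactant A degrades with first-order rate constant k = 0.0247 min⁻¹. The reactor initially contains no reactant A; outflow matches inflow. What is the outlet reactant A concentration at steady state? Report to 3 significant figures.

2.79 mol/L

Accumulation = in − out − consumed: V dC/dt = Q C_in − Q C − k V C.
At steady state: 0 = Q C_in − (Q + kV) C_ss, so C_ss = Q C_in/(Q + kV).
C_ss = 22.8·5.52/(22.8 + 0.0247·902) = 125.86/45.079 = 2.7919 mol/L.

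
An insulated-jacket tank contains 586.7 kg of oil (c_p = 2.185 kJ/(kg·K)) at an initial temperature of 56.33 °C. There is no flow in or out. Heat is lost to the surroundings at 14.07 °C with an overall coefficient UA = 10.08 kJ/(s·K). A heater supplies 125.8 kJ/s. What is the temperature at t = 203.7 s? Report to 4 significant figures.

First-law balance (no shaft work): M c_p dT/dt = −UA(T − T_amb) + Q̇.
dT/dt = (T_ss − T)/τ with T_ss = T_amb + Q̇/UA = 14.07 + 125.8/10.08 = 26.5502 °C, τ = M c_p/UA = 586.7·2.185/10.08 = 127.177 s.
T approaches T_ss exponentially: T(t) = T_ss + (T₀ − T_ss) e^(−t/τ).
T(203.7) = 26.5502 + (29.7798)·0.201551 = 32.5523 °C.

32.55 °C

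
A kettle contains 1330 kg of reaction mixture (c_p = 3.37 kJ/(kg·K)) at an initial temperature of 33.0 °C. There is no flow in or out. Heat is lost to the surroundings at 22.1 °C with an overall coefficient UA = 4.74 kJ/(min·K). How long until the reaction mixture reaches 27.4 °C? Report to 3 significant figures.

Energy balance: M c_p dT/dt = −UA(T − T_amb).
τ = M c_p/UA = 945.59 min; T_ss = T_amb = 22.100 °C.
T(t) = T_ss + (T₀ − T_ss)e^(−t/τ); set T = 27.4:
t = −τ ln[(T − T_ss)/(T₀ − T_ss)] = −945.59 · ln(0.48624) = 681.82 min.

682 min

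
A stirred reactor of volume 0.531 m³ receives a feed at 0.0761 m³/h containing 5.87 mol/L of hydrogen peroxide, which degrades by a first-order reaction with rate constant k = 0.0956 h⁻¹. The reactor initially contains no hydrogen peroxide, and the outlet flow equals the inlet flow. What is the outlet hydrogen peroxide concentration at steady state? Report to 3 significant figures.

Accumulation = in − out − consumed: V dC/dt = Q C_in − Q C − k V C.
Steady state (dC/dt = 0): C_ss = Q C_in/(Q + kV) = C_in/(1 + kV/Q).
C_ss = 0.0761·5.87/(0.0761 + 0.0956·0.531) = 0.44671/0.12686 = 3.5212 mol/L.

3.52 mol/L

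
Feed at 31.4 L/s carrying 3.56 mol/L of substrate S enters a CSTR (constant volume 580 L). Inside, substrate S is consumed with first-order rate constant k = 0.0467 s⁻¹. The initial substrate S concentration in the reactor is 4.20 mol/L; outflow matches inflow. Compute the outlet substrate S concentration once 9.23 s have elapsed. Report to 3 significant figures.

2.81 mol/L

Species balance: V dC/dt = Q C_in − Q C − k V C.
This is linear with rate a = Q/V + k = 0.10084 s⁻¹.
C_ss = Q C_in/(Q + kV) = 1.9113 mol/L; C(t) = C_ss + (C₀ − C_ss) e^(−a t).
C(9.23) = 1.9113 + (2.2887)·e^(−0.10084·9.23) = 1.9113 + (2.2887)·0.39426 = 2.8136 mol/L.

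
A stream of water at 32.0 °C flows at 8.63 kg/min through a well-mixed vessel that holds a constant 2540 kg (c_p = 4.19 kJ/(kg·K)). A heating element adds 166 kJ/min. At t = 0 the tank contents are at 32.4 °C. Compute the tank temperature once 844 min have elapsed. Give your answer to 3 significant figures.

36.4 °C

Energy balance: M c_p dT/dt = ṁ c_p (T_in − T) + 166.
τ = M/ṁ = 294.32 min; T_ss = T_in + Q̇/(ṁ c_p) = 32.0 + 166/(8.63·4.19) = 36.591 °C.
Solution: T(t) = T_ss + (T₀ − T_ss) e^(−t/τ).
T(844) = 36.591 + (-4.1907)·e^(−844/294.32) = 36.591 + (-4.1907)·0.056835 = 36.353 °C.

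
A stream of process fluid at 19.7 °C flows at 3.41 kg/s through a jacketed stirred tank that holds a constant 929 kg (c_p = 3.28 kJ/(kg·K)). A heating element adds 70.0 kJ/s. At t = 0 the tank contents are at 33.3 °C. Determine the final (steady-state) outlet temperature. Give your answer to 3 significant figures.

26.0 °C

M c_p dT/dt = ṁ c_p (T_in − T) + Q̇.
At steady state dT/dt = 0 ⇒ T_ss = T_in + Q̇/(ṁ c_p) = 19.7 + 70.0/(3.41·3.28) = 25.958 °C.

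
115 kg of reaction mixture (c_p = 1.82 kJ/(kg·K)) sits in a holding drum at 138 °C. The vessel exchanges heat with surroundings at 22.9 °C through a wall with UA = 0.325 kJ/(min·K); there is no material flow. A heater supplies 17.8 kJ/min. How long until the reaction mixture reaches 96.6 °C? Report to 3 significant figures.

746 min

Unsteady energy balance on the tank contents: M c_p dT/dt = −UA(T − T_amb) + Q̇.
τ = M c_p/UA = 644.00 min; T_ss = T_amb + Q̇/UA = 22.9 + 17.8/0.325 = 77.669 °C.
T(t) = T_ss + (T₀ − T_ss)e^(−t/τ); set T = 96.6:
t = −τ ln[(T − T_ss)/(T₀ − T_ss)] = −644.00 · ln(0.31378) = 746.43 min.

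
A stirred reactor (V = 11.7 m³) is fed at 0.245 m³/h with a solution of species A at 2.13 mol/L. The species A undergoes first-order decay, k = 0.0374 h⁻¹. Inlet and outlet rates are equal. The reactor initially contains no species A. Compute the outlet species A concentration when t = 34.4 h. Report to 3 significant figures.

0.662 mol/L

V dC/dt = Q(C_in − C) − k V C.
This is linear with rate a = Q/V + k = 0.058340 h⁻¹.
C_ss = Q C_in/(Q + kV) = 0.76453 mol/L; C(t) = C_ss + (C₀ − C_ss) e^(−a t).
C(34.4) = 0.76453 + (-0.76453)·e^(−0.058340·34.4) = 0.76453 + (-0.76453)·0.13440 = 0.66177 mol/L.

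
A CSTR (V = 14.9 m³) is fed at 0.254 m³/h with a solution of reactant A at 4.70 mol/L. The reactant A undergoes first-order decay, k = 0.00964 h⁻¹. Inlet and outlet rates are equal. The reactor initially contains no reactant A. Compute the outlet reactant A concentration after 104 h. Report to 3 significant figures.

2.82 mol/L

V dC/dt = Q(C_in − C) − k V C.
dC/dt = (Q/V) C_in − (Q/V + k) C; effective rate a = Q/V + k = 0.017047 + 0.00964 = 0.026687 h⁻¹.
C_ss = Q C_in/(Q + kV) = 3.0022 mol/L; C(t) = C_ss + (C₀ − C_ss) e^(−a t).
C(104) = 3.0022 + (-3.0022)·e^(−0.026687·104) = 3.0022 + (-3.0022)·0.062322 = 2.8151 mol/L.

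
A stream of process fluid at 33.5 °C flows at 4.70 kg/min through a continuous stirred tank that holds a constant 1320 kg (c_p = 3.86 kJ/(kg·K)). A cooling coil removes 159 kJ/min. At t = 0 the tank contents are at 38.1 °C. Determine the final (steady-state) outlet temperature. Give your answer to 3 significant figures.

M c_p dT/dt = ṁ c_p (T_in − T) − Q̇.
At steady state dT/dt = 0 ⇒ T_ss = T_in − Q̇/(ṁ c_p) = 33.5 − 159/(4.70·3.86) = 24.736 °C.

24.7 °C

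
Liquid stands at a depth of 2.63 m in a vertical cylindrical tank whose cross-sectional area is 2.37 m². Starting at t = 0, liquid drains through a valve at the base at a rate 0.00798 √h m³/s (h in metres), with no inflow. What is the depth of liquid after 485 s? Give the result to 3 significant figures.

A dh/dt = −Q_out = −0.00798 √h.
∫ h^(−1/2) dh = −(0.00798/A) ∫ dt, giving 2√h = 2√h₀ − (0.00798/A) t.
√h = √2.63 − 0.00798·485/(2·2.37) = 1.6217 − 0.81652 = 0.80521.
h = 0.80521² = 0.64836 m.

0.648 m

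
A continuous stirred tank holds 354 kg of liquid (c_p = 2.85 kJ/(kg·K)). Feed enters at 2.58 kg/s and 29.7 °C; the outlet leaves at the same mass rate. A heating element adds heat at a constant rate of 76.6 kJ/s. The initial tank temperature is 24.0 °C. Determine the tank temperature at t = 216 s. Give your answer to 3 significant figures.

36.8 °C

Unsteady energy balance on the tank contents: M c_p dT/dt = ṁ c_p (T_in − T) + 76.6.
τ = M/ṁ = 137.21 s; T_ss = T_in + Q̇/(ṁ c_p) = 29.7 + 76.6/(2.58·2.85) = 40.118 °C.
T approaches T_ss exponentially: T(t) = T_ss + (T₀ − T_ss) e^(−t/τ).
T(216) = 40.118 + (-16.118)·e^(−216/137.21) = 40.118 + (-16.118)·0.20717 = 36.779 °C.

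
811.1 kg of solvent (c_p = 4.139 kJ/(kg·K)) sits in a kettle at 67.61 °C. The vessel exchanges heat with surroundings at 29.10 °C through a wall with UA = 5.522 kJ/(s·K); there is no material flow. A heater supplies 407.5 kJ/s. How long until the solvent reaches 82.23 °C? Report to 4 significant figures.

Lumped-capacitance energy balance: M c_p dT/dt = UA(T_amb − T) + Q̇.
τ = M c_p/UA = 607.958 s; T_ss = T_amb + Q̇/UA = 29.10 + 407.5/5.522 = 102.896 °C.
T(t) = T_ss + (T₀ − T_ss)e^(−t/τ); set T = 82.23:
t = −τ ln[(T − T_ss)/(T₀ − T_ss)] = −607.958 · ln(0.585668) = 325.259 s.

325.3 s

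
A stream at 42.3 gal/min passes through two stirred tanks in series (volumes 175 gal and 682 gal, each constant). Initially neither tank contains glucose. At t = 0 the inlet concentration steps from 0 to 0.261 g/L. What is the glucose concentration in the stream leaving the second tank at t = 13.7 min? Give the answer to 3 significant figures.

Species balance on tank i: dCᵢ/dt = (Cᵢ₋₁ − Cᵢ)/τᵢ with τᵢ = Vᵢ/Q.
τ₁ = 175/42.3 = 4.1371 min; τ₂ = 682/42.3 = 16.123 min.
Solving the cascade with C₁(0)=C₂(0)=0 gives C₂(t) = C_in[1 − (τ₁ e^(−t/τ₁) − τ₂ e^(−t/τ₂))/(τ₁ − τ₂)].
At t = 13.7: e^(−t/τ₁) = 0.036462, e^(−t/τ₂) = 0.42753.
C₂ = 0.261·[1 − (4.1371·0.036462 − 16.123·0.42753)/(-11.986)] = 0.261·0.43748 = 0.11418 g/L.

0.114 g/L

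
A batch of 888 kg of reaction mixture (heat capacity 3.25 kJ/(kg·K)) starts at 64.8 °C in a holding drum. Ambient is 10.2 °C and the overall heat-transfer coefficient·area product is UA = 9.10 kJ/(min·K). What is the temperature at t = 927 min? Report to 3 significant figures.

13.1 °C

Lumped-capacitance energy balance: M c_p dT/dt = UA(T_amb − T).
dT/dt = (T_ss − T)/τ with T_ss = T_amb = 10.200 °C, τ = M c_p/UA = 888·3.25/9.10 = 317.14 min.
T approaches T_ss exponentially: T(t) = T_ss + (T₀ − T_ss) e^(−t/τ).
T(927) = 10.200 + (54.600)·0.053774 = 13.136 °C.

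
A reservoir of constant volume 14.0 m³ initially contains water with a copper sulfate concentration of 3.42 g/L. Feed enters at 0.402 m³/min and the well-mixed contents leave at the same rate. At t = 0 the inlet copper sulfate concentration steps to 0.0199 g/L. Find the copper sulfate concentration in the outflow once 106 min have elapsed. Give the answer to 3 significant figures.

Unsteady species balance (constant V, well mixed): V dC/dt = Q(C_in − C).
Rewrite as dC/dt + C/τ = C_in/τ, τ = V/Q = 34.826 min.
Integrating: C(t) = C_in + (C₀ − C_in) e^(−t/τ).
C(106) = 0.0199 + (3.42 − 0.0199)·e^(−106/34.826) = 0.0199 + (3.4001)·0.047658 = 0.18194 g/L.

0.182 g/L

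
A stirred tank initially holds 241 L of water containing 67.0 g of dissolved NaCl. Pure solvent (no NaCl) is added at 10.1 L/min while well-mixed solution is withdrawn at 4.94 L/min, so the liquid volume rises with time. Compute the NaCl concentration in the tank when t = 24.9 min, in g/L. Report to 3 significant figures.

0.120 g/L

Let m(t) be the amount of NaCl. Volume: V(t) = V₀ + (Q_in − Q_out) t = 241 + 5.1600 t; V(24.9) = 369.48 L.
Species balance (pure solvent in): dm/dt = −Q_out · m/V(t).
Separate: dm/m = −Q_out dt/V(t) ⇒ ln(m/m₀) = −(Q_out/(Q_in−Q_out)) ln(V/V₀).
m = m₀ (V₀/V)^(Q_out/(Q_in−Q_out)) = 67.0 × (241/369.48)^(0.95736) = 44.505 g.
C = m/V = 44.505/369.48 = 0.12045 g/L.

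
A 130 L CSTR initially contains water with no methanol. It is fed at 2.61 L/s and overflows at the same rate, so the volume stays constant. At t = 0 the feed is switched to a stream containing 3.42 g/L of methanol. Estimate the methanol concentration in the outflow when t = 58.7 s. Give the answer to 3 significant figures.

Species balance on the tank: V dC/dt = Q(C_in − C).
So dC/dt = (C_in − C)/τ with τ = V/Q = 130/2.61 = 49.808 s.
C approaches C_in exponentially: C(t) = C_in + (C₀ − C_in) e^(−t/τ).
C(58.7) = 3.42 + (0 − 3.42)·e^(−58.7/49.808) = 3.42 + (-3.4200)·0.30774 = 2.3675 g/L.

2.37 g/L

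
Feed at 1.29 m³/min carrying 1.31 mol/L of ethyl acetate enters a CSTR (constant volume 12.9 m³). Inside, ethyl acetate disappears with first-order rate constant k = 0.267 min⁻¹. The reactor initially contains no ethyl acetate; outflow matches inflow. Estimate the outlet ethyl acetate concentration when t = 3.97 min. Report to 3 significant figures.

0.274 mol/L

V dC/dt = Q(C_in − C) − k V C.
dC/dt = (Q/V) C_in − (Q/V + k) C; effective rate a = Q/V + k = 0.10000 + 0.267 = 0.36700 min⁻¹.
C_ss = Q C_in/(Q + kV) = 0.35695 mol/L; C(t) = C_ss + (C₀ − C_ss) e^(−a t).
C(3.97) = 0.35695 + (-0.35695)·e^(−0.36700·3.97) = 0.35695 + (-0.35695)·0.23294 = 0.27380 mol/L.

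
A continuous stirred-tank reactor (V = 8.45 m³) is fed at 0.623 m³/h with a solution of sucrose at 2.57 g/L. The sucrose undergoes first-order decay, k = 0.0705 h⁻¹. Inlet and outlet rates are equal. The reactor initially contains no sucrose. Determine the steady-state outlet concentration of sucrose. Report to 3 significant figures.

1.31 g/L

Accumulation = in − out − consumed: V dC/dt = Q C_in − Q C − k V C.
At steady state: 0 = Q C_in − (Q + kV) C_ss, so C_ss = Q C_in/(Q + kV).
C_ss = 0.623·2.57/(0.623 + 0.0705·8.45) = 1.6011/1.2187 = 1.3138 g/L.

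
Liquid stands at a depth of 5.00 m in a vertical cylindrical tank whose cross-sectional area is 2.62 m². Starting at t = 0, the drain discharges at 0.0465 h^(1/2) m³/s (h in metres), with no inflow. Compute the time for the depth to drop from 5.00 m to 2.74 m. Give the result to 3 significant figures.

65.4 s

A dh/dt = −Q_out = −0.0465 √h.
∫ h^(−1/2) dh = −(0.0465/A) ∫ dt, giving 2√h = 2√h₀ − (0.0465/A) t.
t = 2A(√h₀ − √h)/0.0465 = 2·2.62·(√5.00 − √2.74)/0.0465
  = 5.2400 × (2.2361 − 1.6553) / 0.0465 = 65.446 s.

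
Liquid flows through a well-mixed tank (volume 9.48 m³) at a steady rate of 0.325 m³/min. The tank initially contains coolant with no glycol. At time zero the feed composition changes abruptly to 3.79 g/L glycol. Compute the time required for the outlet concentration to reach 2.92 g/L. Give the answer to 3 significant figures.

42.9 min

Species balance: V dC/dt = Q(C_in − C) ⇒ τ = V/Q = 29.169 min.
C(t) = C_in + (C₀ − C_in) e^(−t/τ). Set C = 2.92 and solve for t:
e^(−t/τ) = (C − C_in)/(C₀ − C_in) = (2.92 − 3.79)/(0 − 3.79) = 0.22955
t = −τ ln(…) = 29.169 × 1.4716 = 42.926 min.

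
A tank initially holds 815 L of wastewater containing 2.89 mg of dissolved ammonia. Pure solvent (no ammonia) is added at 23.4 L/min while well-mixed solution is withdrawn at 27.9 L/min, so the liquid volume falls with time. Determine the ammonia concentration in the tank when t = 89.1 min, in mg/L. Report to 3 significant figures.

0.000105 mg/L

Let m(t) be the amount of ammonia. Volume: V(t) = V₀ + (Q_in − Q_out) t = 815 − 4.5000 t; V(89.1) = 414.05 L.
Species balance (pure solvent in): dm/dt = −Q_out · m/V(t).
Separate: dm/m = −Q_out dt/V(t) ⇒ ln(m/m₀) = −(Q_out/(Q_in−Q_out)) ln(V/V₀).
m = m₀ (V₀/V)^(Q_out/(Q_in−Q_out)) = 2.89 × (815/414.05)^(-6.2000) = 0.043396 mg.
C = m/V = 0.043396/414.05 = 0.00010481 mg/L.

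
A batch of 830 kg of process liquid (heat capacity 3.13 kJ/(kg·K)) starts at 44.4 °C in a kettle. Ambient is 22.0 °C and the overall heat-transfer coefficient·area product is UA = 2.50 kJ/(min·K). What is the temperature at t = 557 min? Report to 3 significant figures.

M c_p dT/dt = −UA(T − T_amb).
dT/dt = (T_ss − T)/τ with T_ss = T_amb = 22.000 °C, τ = M c_p/UA = 830·3.13/2.50 = 1039.2 min.
This is linear first-order; T(t) = T_ss + (T₀ − T_ss) e^(−t/τ).
T(557) = 22.000 + (22.400)·0.58508 = 35.106 °C.

35.1 °C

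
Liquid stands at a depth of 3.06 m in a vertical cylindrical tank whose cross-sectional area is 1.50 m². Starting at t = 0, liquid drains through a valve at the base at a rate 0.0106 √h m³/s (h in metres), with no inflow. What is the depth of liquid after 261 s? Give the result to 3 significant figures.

0.684 m

Mass balance (ρ constant): A dh/dt = −0.0106 √h.
This is separable: 2 d(√h)/dt = −0.0106/A, so √h = √h₀ − (0.0106/(2A)) t.
√h = √3.06 − 0.0106·261/(2·1.50) = 1.7493 − 0.92220 = 0.82709.
h = 0.82709² = 0.68407 m.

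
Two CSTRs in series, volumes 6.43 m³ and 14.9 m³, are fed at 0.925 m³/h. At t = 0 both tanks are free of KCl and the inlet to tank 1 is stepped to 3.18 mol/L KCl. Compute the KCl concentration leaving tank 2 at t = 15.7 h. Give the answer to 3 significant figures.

1.32 mol/L

Each tank obeys Vᵢ dCᵢ/dt = Q(Cᵢ₋₁ − Cᵢ), so τᵢ = Vᵢ/Q.
τ₁ = 6.43/0.925 = 6.9514 h; τ₂ = 14.9/0.925 = 16.108 h.
Tank 1: C₁ = C_in(1 − e^(−t/τ₁)). Tank 2 (τ₁ ≠ τ₂): C₂ = C_in[1 − (τ₁ e^(−t/τ₁) − τ₂ e^(−t/τ₂))/(τ₁ − τ₂)].
At t = 15.7: e^(−t/τ₁) = 0.10450, e^(−t/τ₂) = 0.37732.
C₂ = 3.18·[1 − (6.9514·0.10450 − 16.108·0.37732)/(-9.1568)] = 3.18·0.41557 = 1.3215 mol/L.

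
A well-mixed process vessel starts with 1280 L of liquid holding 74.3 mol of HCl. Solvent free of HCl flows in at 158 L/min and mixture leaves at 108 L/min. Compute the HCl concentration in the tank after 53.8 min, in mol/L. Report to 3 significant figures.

Total volume: dV/dt = Q_in − Q_out = 50.000 L/min, so V(t) = 1280 + 50.000 t and V(53.8) = 3970.0 L.
Solute balance: dm/dt = 0 − Q_out C = −Q_out m/V(t).
dm/m = −Q_out dt/(V₀ + 50.000 t); integrating gives ln(m/m₀) = −(Q_out/(Q_in−Q_out)) ln(V/V₀).
m = m₀ (V₀/V)^(Q_out/(Q_in−Q_out)) = 74.3 × (1280/3970.0)^(2.1600) = 6.4443 mol.
C = m/V = 6.4443/3970.0 = 0.0016232 mol/L.

0.00162 mol/L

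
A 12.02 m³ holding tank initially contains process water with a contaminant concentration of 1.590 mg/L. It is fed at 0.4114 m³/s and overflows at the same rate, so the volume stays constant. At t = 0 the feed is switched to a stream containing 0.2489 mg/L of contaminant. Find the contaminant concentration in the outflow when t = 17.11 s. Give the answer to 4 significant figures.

0.9956 mg/L

Species balance on the tank: V dC/dt = Q(C_in − C).
So dC/dt = (C_in − C)/τ with τ = V/Q = 12.02/0.4114 = 29.2173 s.
This is linear first-order; C(t) = C_in + (C₀ − C_in) e^(−t/τ).
C(17.11) = 0.2489 + (1.590 − 0.2489)·e^(−17.11/29.2173) = 0.2489 + (1.34110)·0.556765 = 0.995578 mg/L.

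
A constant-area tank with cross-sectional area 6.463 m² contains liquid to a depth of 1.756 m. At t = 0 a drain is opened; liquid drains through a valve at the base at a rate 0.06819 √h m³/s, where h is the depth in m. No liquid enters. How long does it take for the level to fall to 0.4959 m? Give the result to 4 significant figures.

117.7 s

Volume balance on the tank: A dh/dt = −0.06819 √h.
This is separable: 2 d(√h)/dt = −0.06819/A, so √h = √h₀ − (0.06819/(2A)) t.
t = 2A(√h₀ − √h)/0.06819 = 2·6.463·(√1.756 − √0.4959)/0.06819
  = 12.9260 × (1.32514 − 0.704202) / 0.06819 = 117.704 s.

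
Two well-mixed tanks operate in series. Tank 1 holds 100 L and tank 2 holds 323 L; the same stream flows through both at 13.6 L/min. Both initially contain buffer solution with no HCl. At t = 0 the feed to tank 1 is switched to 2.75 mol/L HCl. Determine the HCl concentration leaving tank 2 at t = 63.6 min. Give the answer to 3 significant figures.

Time constants: τᵢ = Vᵢ/Q for each well-mixed tank.
τ₁ = 100/13.6 = 7.3529 min; τ₂ = 323/13.6 = 23.750 min.
Tank 1: C₁ = C_in(1 − e^(−t/τ₁)). Tank 2 (τ₁ ≠ τ₂): C₂ = C_in[1 − (τ₁ e^(−t/τ₁) − τ₂ e^(−t/τ₂))/(τ₁ − τ₂)].
At t = 63.6: e^(−t/τ₁) = 0.00017520, e^(−t/τ₂) = 0.068708.
C₂ = 2.75·[1 − (7.3529·0.00017520 − 23.750·0.068708)/(-16.397)] = 2.75·0.90056 = 2.4765 mol/L.

2.48 mol/L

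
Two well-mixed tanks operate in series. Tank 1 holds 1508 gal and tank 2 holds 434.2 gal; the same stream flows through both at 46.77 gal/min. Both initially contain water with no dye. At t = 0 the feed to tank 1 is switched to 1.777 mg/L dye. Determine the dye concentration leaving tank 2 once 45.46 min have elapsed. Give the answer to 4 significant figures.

Species balance on tank i: dCᵢ/dt = (Cᵢ₋₁ − Cᵢ)/τᵢ with τᵢ = Vᵢ/Q.
τ₁ = 1508/46.77 = 32.2429 min; τ₂ = 434.2/46.77 = 9.28373 min.
Solving the cascade with C₁(0)=C₂(0)=0 gives C₂(t) = C_in[1 − (τ₁ e^(−t/τ₁) − τ₂ e^(−t/τ₂))/(τ₁ − τ₂)].
At t = 45.46: e^(−t/τ₁) = 0.244162, e^(−t/τ₂) = 0.00747090.
C₂ = 1.777·[1 − (32.2429·0.244162 − 9.28373·0.00747090)/(22.9592)] = 1.777·0.660130 = 1.17305 mg/L.

1.173 mg/L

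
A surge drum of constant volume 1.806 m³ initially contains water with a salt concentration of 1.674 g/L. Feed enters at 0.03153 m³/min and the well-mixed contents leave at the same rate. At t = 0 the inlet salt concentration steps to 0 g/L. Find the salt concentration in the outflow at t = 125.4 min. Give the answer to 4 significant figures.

Transient balance on the dissolved component: V dC/dt = Q(C_in − C).
Time constant τ = V/Q = 1.806/0.03153 = 57.2788 min.
C approaches C_in exponentially: C(t) = C_in + (C₀ − C_in) e^(−t/τ).
C(125.4) = 0 + (1.674 − 0)·e^(−125.4/57.2788) = 0 + (1.67400)·0.111996 = 0.187481 g/L.

0.1875 g/L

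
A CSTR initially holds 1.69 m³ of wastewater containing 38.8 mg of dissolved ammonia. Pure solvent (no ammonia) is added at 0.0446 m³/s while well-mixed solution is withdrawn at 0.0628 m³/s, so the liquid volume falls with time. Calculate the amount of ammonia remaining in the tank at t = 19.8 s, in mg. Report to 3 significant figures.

Let m(t) be the amount of ammonia. Volume: V(t) = V₀ + (Q_in − Q_out) t = 1.69 − 0.018200 t; V(19.8) = 1.3296 m³.
Solute balance: dm/dt = 0 − Q_out C = −Q_out m/V(t).
dm/m = −Q_out dt/(V₀ − 0.018200 t); integrating gives ln(m/m₀) = −(Q_out/(Q_in−Q_out)) ln(V/V₀).
m = m₀ (V₀/V)^(Q_out/(Q_in−Q_out)) = 38.8 × (1.69/1.3296)^(-3.4505) = 16.961 mg.

17.0 mg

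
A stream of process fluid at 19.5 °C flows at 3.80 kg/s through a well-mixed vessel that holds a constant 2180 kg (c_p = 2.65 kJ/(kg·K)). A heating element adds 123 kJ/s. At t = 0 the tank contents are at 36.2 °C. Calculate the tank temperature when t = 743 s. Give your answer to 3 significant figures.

32.9 °C

M c_p dT/dt = ṁ c_p (T_in − T) + Q̇.
Rearrange: dT/dt = (T_ss − T)/τ with τ = M/ṁ = 573.68 s and T_ss = T_in + Q̇/(ṁ c_p) = 31.714 °C.
Integrating: T(t) = T_ss + (T₀ − T_ss) e^(−t/τ).
T(743) = 31.714 + (4.4855)·e^(−743/573.68) = 31.714 + (4.4855)·0.27386 = 32.943 °C.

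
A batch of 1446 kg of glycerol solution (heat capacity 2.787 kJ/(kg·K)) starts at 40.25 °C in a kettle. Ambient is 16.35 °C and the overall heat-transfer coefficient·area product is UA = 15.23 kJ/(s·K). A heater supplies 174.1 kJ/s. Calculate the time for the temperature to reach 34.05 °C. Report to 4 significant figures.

Energy balance: M c_p dT/dt = −UA(T − T_amb) + Q̇.
τ = M c_p/UA = 264.609 s; T_ss = T_amb + Q̇/UA = 16.35 + 174.1/15.23 = 27.7814 °C.
T(t) = T_ss + (T₀ − T_ss)e^(−t/τ); set T = 34.05:
t = −τ ln[(T − T_ss)/(T₀ − T_ss)] = −264.609 · ln(0.502751) = 181.961 s.

182.0 s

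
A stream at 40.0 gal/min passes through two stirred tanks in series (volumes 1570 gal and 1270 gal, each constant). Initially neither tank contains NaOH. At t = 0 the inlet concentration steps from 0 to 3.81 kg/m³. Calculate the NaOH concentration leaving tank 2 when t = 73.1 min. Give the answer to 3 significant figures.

Species balance on tank i: dCᵢ/dt = (Cᵢ₋₁ − Cᵢ)/τᵢ with τᵢ = Vᵢ/Q.
τ₁ = 1570/40.0 = 39.250 min; τ₂ = 1270/40.0 = 31.750 min.
Solving the cascade with C₁(0)=C₂(0)=0 gives C₂(t) = C_in[1 − (τ₁ e^(−t/τ₁) − τ₂ e^(−t/τ₂))/(τ₁ − τ₂)].
At t = 73.1: e^(−t/τ₁) = 0.15530, e^(−t/τ₂) = 0.10002.
C₂ = 3.81·[1 − (39.250·0.15530 − 31.750·0.10002)/(7.5000)] = 3.81·0.61071 = 2.3268 kg/m³.

2.33 kg/m³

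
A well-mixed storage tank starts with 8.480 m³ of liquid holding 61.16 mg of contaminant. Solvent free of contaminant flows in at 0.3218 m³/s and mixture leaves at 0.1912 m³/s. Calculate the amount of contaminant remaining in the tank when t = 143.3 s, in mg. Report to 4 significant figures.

Total volume: dV/dt = Q_in − Q_out = 0.130600 m³/s, so V(t) = 8.480 + 0.130600 t and V(143.3) = 27.1950 m³.
Species balance (pure solvent in): dm/dt = −Q_out · m/V(t).
Separate: dm/m = −Q_out dt/V(t) ⇒ ln(m/m₀) = −(Q_out/(Q_in−Q_out)) ln(V/V₀).
m = m₀ (V₀/V)^(Q_out/(Q_in−Q_out)) = 61.16 × (8.480/27.1950)^(1.46401) = 11.1056 mg.

11.11 mg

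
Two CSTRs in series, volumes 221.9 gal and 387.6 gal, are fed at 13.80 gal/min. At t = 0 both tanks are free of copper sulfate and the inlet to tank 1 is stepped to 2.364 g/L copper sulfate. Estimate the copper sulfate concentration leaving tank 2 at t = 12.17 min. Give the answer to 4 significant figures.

Species balance on tank i: dCᵢ/dt = (Cᵢ₋₁ − Cᵢ)/τᵢ with τᵢ = Vᵢ/Q.
τ₁ = 221.9/13.80 = 16.0797 min; τ₂ = 387.6/13.80 = 28.0870 min.
Tank 1: C₁ = C_in(1 − e^(−t/τ₁)). Tank 2 (τ₁ ≠ τ₂): C₂ = C_in[1 − (τ₁ e^(−t/τ₁) − τ₂ e^(−t/τ₂))/(τ₁ − τ₂)].
At t = 12.17: e^(−t/τ₁) = 0.469140, e^(−t/τ₂) = 0.648368.
C₂ = 2.364·[1 − (16.0797·0.469140 − 28.0870·0.648368)/(-12.0072)] = 2.364·0.111616 = 0.263860 g/L.

0.2639 g/L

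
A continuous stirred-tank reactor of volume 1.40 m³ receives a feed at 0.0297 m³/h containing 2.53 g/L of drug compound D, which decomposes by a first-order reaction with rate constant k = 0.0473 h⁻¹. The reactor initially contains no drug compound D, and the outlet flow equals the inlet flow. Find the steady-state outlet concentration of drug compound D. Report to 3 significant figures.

0.783 g/L

Species balance: V dC/dt = Q C_in − Q C − k V C.
Steady state (dC/dt = 0): C_ss = Q C_in/(Q + kV) = C_in/(1 + kV/Q).
C_ss = 0.0297·2.53/(0.0297 + 0.0473·1.40) = 0.075141/0.095920 = 0.78337 g/L.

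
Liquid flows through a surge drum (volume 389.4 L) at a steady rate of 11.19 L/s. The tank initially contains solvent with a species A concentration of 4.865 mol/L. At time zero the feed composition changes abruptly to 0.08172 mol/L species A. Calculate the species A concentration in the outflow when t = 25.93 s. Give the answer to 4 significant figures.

2.352 mol/L

Transient balance on the dissolved component: V dC/dt = Q(C_in − C).
Time constant τ = V/Q = 389.4/11.19 = 34.7989 s.
Integrating: C(t) = C_in + (C₀ − C_in) e^(−t/τ).
C(25.93) = 0.08172 + (4.865 − 0.08172)·e^(−25.93/34.7989) = 0.08172 + (4.78328)·0.474669 = 2.35219 mol/L.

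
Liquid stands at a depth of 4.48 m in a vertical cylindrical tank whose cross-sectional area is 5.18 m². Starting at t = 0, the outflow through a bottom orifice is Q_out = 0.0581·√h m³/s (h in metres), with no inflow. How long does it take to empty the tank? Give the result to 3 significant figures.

377 s

Mass balance (ρ constant): A dh/dt = −0.0581 √h.
Separate and integrate: 2(√h − √h₀) = −(0.0581/A) t.
Set h = 0: 2√h₀ = (0.0581/A) t_empty ⇒ t_empty = 2A√h₀/0.0581.
t_empty = 2·5.18·√4.48/0.0581 = 10.360·2.1166/0.0581 = 377.42 s.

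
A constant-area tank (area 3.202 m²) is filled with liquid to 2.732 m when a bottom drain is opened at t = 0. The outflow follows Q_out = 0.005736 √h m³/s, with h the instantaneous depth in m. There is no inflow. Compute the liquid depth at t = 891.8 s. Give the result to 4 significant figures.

With no inflow, A dh/dt = −0.005736 √h.
Separate and integrate: 2(√h − √h₀) = −(0.005736/A) t.
√h = √2.732 − 0.005736·891.8/(2·3.202) = 1.65288 − 0.798777 = 0.854100.
h = 0.854100² = 0.729486 m.

0.7295 m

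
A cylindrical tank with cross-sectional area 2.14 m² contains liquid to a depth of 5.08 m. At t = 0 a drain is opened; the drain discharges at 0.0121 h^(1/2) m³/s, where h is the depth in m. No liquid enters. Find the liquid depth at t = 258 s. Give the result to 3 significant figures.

2.32 m

With no inflow, A dh/dt = −0.0121 √h.
∫ h^(−1/2) dh = −(0.0121/A) ∫ dt, giving 2√h = 2√h₀ − (0.0121/A) t.
√h = √5.08 − 0.0121·258/(2·2.14) = 2.2539 − 0.72939 = 1.5245.
h = 1.5245² = 2.3241 m.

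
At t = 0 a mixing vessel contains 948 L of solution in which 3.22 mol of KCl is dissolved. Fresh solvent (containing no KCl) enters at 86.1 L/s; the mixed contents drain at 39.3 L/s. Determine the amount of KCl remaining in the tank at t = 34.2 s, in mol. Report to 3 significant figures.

Let m(t) be the amount of KCl. Volume: V(t) = V₀ + (Q_in − Q_out) t = 948 + 46.800 t; V(34.2) = 2548.6 L.
No KCl enters, so dm/dt = −Q_out · (m/V).
Separate: dm/m = −Q_out dt/V(t) ⇒ ln(m/m₀) = −(Q_out/(Q_in−Q_out)) ln(V/V₀).
m = m₀ (V₀/V)^(Q_out/(Q_in−Q_out)) = 3.22 × (948/2548.6)^(0.83974) = 1.4035 mol.

1.40 mol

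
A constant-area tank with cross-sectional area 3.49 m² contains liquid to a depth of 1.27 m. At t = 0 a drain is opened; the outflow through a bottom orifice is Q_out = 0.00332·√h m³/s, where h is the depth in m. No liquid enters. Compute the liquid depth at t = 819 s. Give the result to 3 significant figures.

0.544 m

A dh/dt = −Q_out = −0.00332 √h.
∫ h^(−1/2) dh = −(0.00332/A) ∫ dt, giving 2√h = 2√h₀ − (0.00332/A) t.
√h = √1.27 − 0.00332·819/(2·3.49) = 1.1269 − 0.38955 = 0.73739.
h = 0.73739² = 0.54374 m.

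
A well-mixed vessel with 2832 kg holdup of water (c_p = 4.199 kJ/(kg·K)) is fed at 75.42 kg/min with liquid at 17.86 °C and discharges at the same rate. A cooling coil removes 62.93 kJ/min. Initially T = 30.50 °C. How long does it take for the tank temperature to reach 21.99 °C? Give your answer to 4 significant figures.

40.82 min

Heat balance on the well-mixed liquid: M c_p dT/dt = ṁ c_p (T_in − T) − 62.93.
τ = M/ṁ = 37.5497 min; T_ss = T_in − Q̇/(ṁ c_p) = 17.6613 °C.
T(t) = T_ss + (T₀ − T_ss) e^(−t/τ). Set T = 21.99:
e^(−t/τ) = (21.99 − 17.6613)/(30.50 − 17.6613) = 0.337161
t = −37.5497 · ln(0.337161) = 40.8239 min.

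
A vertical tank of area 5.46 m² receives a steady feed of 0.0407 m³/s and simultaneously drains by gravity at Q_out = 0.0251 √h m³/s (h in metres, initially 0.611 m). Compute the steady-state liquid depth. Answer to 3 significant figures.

2.63 m

A dh/dt = Q_in − 0.0251 √h. Steady state requires inflow = outflow:
Q_in = 0.0251 √h_ss ⇒ √h_ss = 0.0407/0.0251 = 1.6215.
h_ss = 1.6215² = 2.6293 m. (Since h₀ = 0.611 m < h_ss, the level will rise toward this value.)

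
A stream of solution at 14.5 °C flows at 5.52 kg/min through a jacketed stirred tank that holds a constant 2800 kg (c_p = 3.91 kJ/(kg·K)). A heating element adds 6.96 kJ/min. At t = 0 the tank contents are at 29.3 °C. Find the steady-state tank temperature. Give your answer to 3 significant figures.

Heat balance on the well-mixed liquid: M c_p dT/dt = ṁ c_p (T_in − T) + 6.96.
At steady state dT/dt = 0 ⇒ T_ss = T_in + Q̇/(ṁ c_p) = 14.5 + 6.96/(5.52·3.91) = 14.822 °C.

14.8 °C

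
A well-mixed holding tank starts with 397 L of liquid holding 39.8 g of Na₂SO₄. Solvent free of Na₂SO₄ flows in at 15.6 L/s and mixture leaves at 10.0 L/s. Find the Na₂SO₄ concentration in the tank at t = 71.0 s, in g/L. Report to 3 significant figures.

Let m(t) be the amount of Na₂SO₄. Volume: V(t) = V₀ + (Q_in − Q_out) t = 397 + 5.6000 t; V(71.0) = 794.60 L.
Solute balance: dm/dt = 0 − Q_out C = −Q_out m/V(t).
dm/m = −Q_out dt/(V₀ + 5.6000 t); integrating gives ln(m/m₀) = −(Q_out/(Q_in−Q_out)) ln(V/V₀).
m = m₀ (V₀/V)^(Q_out/(Q_in−Q_out)) = 39.8 × (397/794.60)^(1.7857) = 11.528 g.
C = m/V = 11.528/794.60 = 0.014508 g/L.

0.0145 g/L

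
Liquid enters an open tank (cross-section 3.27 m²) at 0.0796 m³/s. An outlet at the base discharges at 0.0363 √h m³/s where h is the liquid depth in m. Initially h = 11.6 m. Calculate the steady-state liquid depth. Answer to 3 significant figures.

4.81 m

Accumulation of liquid (constant cross-section A): A dh/dt = Q_in − 0.0363 √h. At steady state dh/dt = 0:
Q_in = 0.0363 √h_ss ⇒ √h_ss = 0.0796/0.0363 = 2.1928.
h_ss = 2.1928² = 4.8085 m. (Since h₀ = 11.6 m > h_ss, the level will fall toward this value.)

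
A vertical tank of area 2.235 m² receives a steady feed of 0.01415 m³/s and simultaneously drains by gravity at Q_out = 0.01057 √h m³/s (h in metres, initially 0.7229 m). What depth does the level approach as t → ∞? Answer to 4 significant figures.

1.792 m

A dh/dt = Q_in − 0.01057 √h. Steady state requires inflow = outflow:
Q_in = 0.01057 √h_ss ⇒ √h_ss = 0.01415/0.01057 = 1.33869.
h_ss = 1.33869² = 1.79210 m. (Since h₀ = 0.7229 m < h_ss, the level will rise toward this value.)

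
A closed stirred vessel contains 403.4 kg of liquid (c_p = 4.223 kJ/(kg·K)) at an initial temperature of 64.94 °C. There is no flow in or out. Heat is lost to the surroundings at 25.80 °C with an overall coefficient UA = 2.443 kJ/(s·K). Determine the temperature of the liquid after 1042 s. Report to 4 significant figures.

34.58 °C

First-law balance (no shaft work): M c_p dT/dt = −UA(T − T_amb).
dT/dt = (T_ss − T)/τ with T_ss = T_amb = 25.8000 °C, τ = M c_p/UA = 403.4·4.223/2.443 = 697.322 s.
This is linear first-order; T(t) = T_ss + (T₀ − T_ss) e^(−t/τ).
T(1042) = 25.8000 + (39.1400)·0.224408 = 34.5833 °C.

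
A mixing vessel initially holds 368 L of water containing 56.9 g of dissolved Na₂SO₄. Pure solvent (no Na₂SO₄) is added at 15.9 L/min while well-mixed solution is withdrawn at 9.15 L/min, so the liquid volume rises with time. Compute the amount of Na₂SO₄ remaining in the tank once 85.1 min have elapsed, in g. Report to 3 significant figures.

15.9 g

Total volume: dV/dt = Q_in − Q_out = 6.7500 L/min, so V(t) = 368 + 6.7500 t and V(85.1) = 942.42 L.
Species balance (pure solvent in): dm/dt = −Q_out · m/V(t).
dm/m = −Q_out dt/(V₀ + 6.7500 t); integrating gives ln(m/m₀) = −(Q_out/(Q_in−Q_out)) ln(V/V₀).
m = m₀ (V₀/V)^(Q_out/(Q_in−Q_out)) = 56.9 × (368/942.42)^(1.3556) = 15.904 g.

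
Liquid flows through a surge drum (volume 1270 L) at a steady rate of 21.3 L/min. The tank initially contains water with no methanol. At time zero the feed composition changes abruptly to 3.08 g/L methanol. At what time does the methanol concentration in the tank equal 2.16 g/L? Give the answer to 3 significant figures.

72.0 min

Species balance: V dC/dt = Q(C_in − C) ⇒ τ = V/Q = 59.624 min.
C(t) = C_in + (C₀ − C_in) e^(−t/τ). Set C = 2.16 and solve for t:
e^(−t/τ) = (C − C_in)/(C₀ − C_in) = (2.16 − 3.08)/(0 − 3.08) = 0.29870
t = −τ ln(…) = 59.624 × 1.2083 = 72.045 min.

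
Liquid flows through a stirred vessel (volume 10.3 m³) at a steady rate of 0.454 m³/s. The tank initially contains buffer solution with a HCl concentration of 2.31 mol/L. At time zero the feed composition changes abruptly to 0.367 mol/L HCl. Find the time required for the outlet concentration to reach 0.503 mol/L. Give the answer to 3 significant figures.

60.3 s

Accumulation = in − out for the solute gives V dC/dt = Q(C_in − C), so τ = V/Q = 22.687 s.
C(t) = C_in + (C₀ − C_in) e^(−t/τ). Set C = 0.503 and solve for t:
e^(−t/τ) = (C − C_in)/(C₀ − C_in) = (0.503 − 0.367)/(2.31 − 0.367) = 0.069995
t = −τ ln(…) = 22.687 × 2.6593 = 60.333 s.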